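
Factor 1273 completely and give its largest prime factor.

1273 = 19 · 67
67 is prime.
So 1273 = 19 · 67; the largest prime factor is 67.

67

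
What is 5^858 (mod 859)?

5^1 ≡ 5 (mod 859)
5^2 ≡ 5^2 = 25 ≡ 25 (mod 859)
5^4 ≡ 25^2 = 625 ≡ 625 (mod 859)
5^8 ≡ 625^2 = 390625 ≡ 639 (mod 859)
5^16 ≡ 639^2 = 408321 ≡ 296 (mod 859)
5^32 ≡ 296^2 = 87616 ≡ 857 (mod 859)
5^64 ≡ 857^2 = 734449 ≡ 4 (mod 859)
5^128 ≡ 4^2 = 16 ≡ 16 (mod 859)
5^256 ≡ 16^2 = 256 ≡ 256 (mod 859)
5^512 ≡ 256^2 = 65536 ≡ 252 (mod 859)
858 = 512 + 256 + 64 + 16 + 8 + 2 in binary powers of 2.
So 5^858 ≡ 252 · 256 · 4 · 296 · 639 · 25 ≡ 1 (mod 859).
Since the result is 1, base 5 gives no evidence that 859 is composite.

1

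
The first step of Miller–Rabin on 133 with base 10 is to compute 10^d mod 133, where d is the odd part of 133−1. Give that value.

27

133 − 1 = 132 = 2^2 · 33, so d = 33.
10^1 ≡ 10 (mod 133)
10^2 ≡ 10^2 = 100 ≡ 100 (mod 133)
10^4 ≡ 100^2 = 10000 ≡ 25 (mod 133)
10^8 ≡ 25^2 = 625 ≡ 93 (mod 133)
10^16 ≡ 93^2 = 8649 ≡ 4 (mod 133)
10^32 ≡ 4^2 = 16 ≡ 16 (mod 133)
33 = 32 + 1 in binary powers of 2.
So 10^33 ≡ 16 · 10 ≡ 27 (mod 133).
Squaring chain: 27 → 64; never reaches −1, so base 10 is a Miller–Rabin witness that 133 is composite.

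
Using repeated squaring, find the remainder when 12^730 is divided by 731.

196

12^1 ≡ 12 (mod 731)
12^2 ≡ 12^2 = 144 ≡ 144 (mod 731)
12^4 ≡ 144^2 = 20736 ≡ 268 (mod 731)
12^8 ≡ 268^2 = 71824 ≡ 186 (mod 731)
12^16 ≡ 186^2 = 34596 ≡ 239 (mod 731)
12^32 ≡ 239^2 = 57121 ≡ 103 (mod 731)
12^64 ≡ 103^2 = 10609 ≡ 375 (mod 731)
12^128 ≡ 375^2 = 140625 ≡ 273 (mod 731)
12^256 ≡ 273^2 = 74529 ≡ 698 (mod 731)
12^512 ≡ 698^2 = 487204 ≡ 358 (mod 731)
730 = 512 + 128 + 64 + 16 + 8 + 2 in binary powers of 2.
So 12^730 ≡ 358 · 273 · 375 · 239 · 186 · 144 ≡ 196 (mod 731).
Since 196 ≠ 1, base 12 is a Fermat witness: 731 is composite.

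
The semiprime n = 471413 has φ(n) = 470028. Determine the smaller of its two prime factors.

φ(n) = (p−1)(q−1) = n − (p+q) + 1, so p + q = 471413 − 470028 + 1 = 1386.
p and q are the roots of t² − 1386t + 471413 = 0.
Discriminant: 1386² − 4·471413 = 1920996 − 1885652 = 35344; √35344 = 188.
q = (1386 − 188)/2 = 599, p = (1386 + 188)/2 = 787.
Check: 599 · 787 = 471413.

599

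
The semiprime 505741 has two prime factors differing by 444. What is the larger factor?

967

Since p = q + 444, we have 505741 = q(q + 444), so q² + 444q − 505741 = 0.
Discriminant: 444² + 4·505741 = 197136 + 2022964 = 2220100; √2220100 = 1490.
q = (−444 + 1490)/2 = 523, and p = q + 444 = 967.
Check: 523 · 967 = 505741.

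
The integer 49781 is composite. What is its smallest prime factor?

49781 is odd.
Digit sum 29, not divisible by 3.
Ends in 1: not divisible by 5.
7: 49781 = 7·7111 + 4
11: 49781 = 11·4525 + 6
13: 49781 = 13·3829 + 4
17: 49781 = 17·2928 + 5
19: 49781 = 19·2620 + 1
23: 49781 = 23·2164 + 9
29: 49781 = 29·1716 + 17
31: 49781 = 31·1605 + 26
37: 49781 = 37·1345 + 16
41: 49781 = 41·1214 + 7
43: 49781 = 43·1157 + 30
47: 49781 = 47·1059 + 8
53: 49781 = 53·939 + 14
59: 49781 = 59·843 + 44
61: 49781 = 61·816 + 5
67: 49781 = 67·743

67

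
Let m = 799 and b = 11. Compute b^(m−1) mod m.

332

11^1 ≡ 11 (mod 799)
11^2 ≡ 11^2 = 121 ≡ 121 (mod 799)
11^4 ≡ 121^2 = 14641 ≡ 259 (mod 799)
11^8 ≡ 259^2 = 67081 ≡ 764 (mod 799)
11^16 ≡ 764^2 = 583696 ≡ 426 (mod 799)
11^32 ≡ 426^2 = 181476 ≡ 103 (mod 799)
11^64 ≡ 103^2 = 10609 ≡ 222 (mod 799)
11^128 ≡ 222^2 = 49284 ≡ 545 (mod 799)
11^256 ≡ 545^2 = 297025 ≡ 596 (mod 799)
11^512 ≡ 596^2 = 355216 ≡ 460 (mod 799)
798 = 512 + 256 + 16 + 8 + 4 + 2 in binary powers of 2.
So 11^798 ≡ 460 · 596 · 426 · 764 · 259 · 121 ≡ 332 (mod 799).
Since 332 ≠ 1, base 11 is a Fermat witness: 799 is composite.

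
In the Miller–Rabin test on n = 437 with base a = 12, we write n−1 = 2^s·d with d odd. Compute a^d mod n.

278

437 − 1 = 436 = 2^2 · 109, so d = 109.
12^1 ≡ 12 (mod 437)
12^2 ≡ 12^2 = 144 ≡ 144 (mod 437)
12^4 ≡ 144^2 = 20736 ≡ 197 (mod 437)
12^8 ≡ 197^2 = 38809 ≡ 353 (mod 437)
12^16 ≡ 353^2 = 124609 ≡ 64 (mod 437)
12^32 ≡ 64^2 = 4096 ≡ 163 (mod 437)
12^64 ≡ 163^2 = 26569 ≡ 349 (mod 437)
109 = 64 + 32 + 8 + 4 + 1 in binary powers of 2.
So 12^109 ≡ 349 · 163 · 353 · 197 · 12 ≡ 278 (mod 437).
Squaring chain: 278 → 372; never reaches −1, so base 12 is a Miller–Rabin witness that 437 is composite.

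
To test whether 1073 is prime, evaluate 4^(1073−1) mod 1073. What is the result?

1069

4^1 ≡ 4 (mod 1073)
4^2 ≡ 4^2 = 16 ≡ 16 (mod 1073)
4^4 ≡ 16^2 = 256 ≡ 256 (mod 1073)
4^8 ≡ 256^2 = 65536 ≡ 83 (mod 1073)
4^16 ≡ 83^2 = 6889 ≡ 451 (mod 1073)
4^32 ≡ 451^2 = 203401 ≡ 604 (mod 1073)
4^64 ≡ 604^2 = 364816 ≡ 1069 (mod 1073)
4^128 ≡ 1069^2 = 1142761 ≡ 16 (mod 1073)
4^256 ≡ 16^2 = 256 ≡ 256 (mod 1073)
4^512 ≡ 256^2 = 65536 ≡ 83 (mod 1073)
4^1024 ≡ 83^2 = 6889 ≡ 451 (mod 1073)
1072 = 1024 + 32 + 16 in binary powers of 2.
So 4^1072 ≡ 451 · 604 · 451 ≡ 1069 (mod 1073).
Since 1069 ≠ 1, base 4 is a Fermat witness: 1073 is composite.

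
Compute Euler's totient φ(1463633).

Factor: 1463633 = 79 · 97 · 191.
φ(1463633) = (79−1) · (97−1) · (191−1) = 78 · 96 · 190 = 1422720.

1422720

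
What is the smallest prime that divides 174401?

174401 is odd.
Digit sum 17, not divisible by 3.
Ends in 1: not divisible by 5.
7: 174401 = 7·24914 + 3
11: 174401 = 11·15854 + 7
13: 174401 = 13·13415 + 6
17: 174401 = 17·10258 + 15
19: 174401 = 19·9179

19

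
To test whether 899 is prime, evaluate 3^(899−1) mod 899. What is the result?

38

3^1 ≡ 3 (mod 899)
3^2 ≡ 3^2 = 9 ≡ 9 (mod 899)
3^4 ≡ 9^2 = 81 ≡ 81 (mod 899)
3^8 ≡ 81^2 = 6561 ≡ 268 (mod 899)
3^16 ≡ 268^2 = 71824 ≡ 803 (mod 899)
3^32 ≡ 803^2 = 644809 ≡ 226 (mod 899)
3^64 ≡ 226^2 = 51076 ≡ 732 (mod 899)
3^128 ≡ 732^2 = 535824 ≡ 20 (mod 899)
3^256 ≡ 20^2 = 400 ≡ 400 (mod 899)
3^512 ≡ 400^2 = 160000 ≡ 877 (mod 899)
898 = 512 + 256 + 128 + 2 in binary powers of 2.
So 3^898 ≡ 877 · 400 · 20 · 9 ≡ 38 (mod 899).
Since 38 ≠ 1, base 3 is a Fermat witness: 899 is composite.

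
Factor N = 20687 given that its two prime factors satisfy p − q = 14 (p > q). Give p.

151

Since p = q + 14, we have 20687 = q(q + 14), so q² + 14q − 20687 = 0.
Discriminant: 14² + 4·20687 = 196 + 82748 = 82944; √82944 = 288.
q = (−14 + 288)/2 = 137, and p = q + 14 = 151.
Check: 137 · 151 = 20687.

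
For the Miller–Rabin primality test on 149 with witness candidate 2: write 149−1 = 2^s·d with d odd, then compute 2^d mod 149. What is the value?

105

149 − 1 = 148 = 2^2 · 37, so d = 37.
2^1 ≡ 2 (mod 149)
2^2 ≡ 2^2 = 4 ≡ 4 (mod 149)
2^4 ≡ 4^2 = 16 ≡ 16 (mod 149)
2^8 ≡ 16^2 = 256 ≡ 107 (mod 149)
2^16 ≡ 107^2 = 11449 ≡ 125 (mod 149)
2^32 ≡ 125^2 = 15625 ≡ 129 (mod 149)
37 = 32 + 4 + 1 in binary powers of 2.
So 2^37 ≡ 129 · 16 · 2 ≡ 105 (mod 149).
Squaring chain: 105 → 148; reaches −1, so base 2 does not prove 149 composite.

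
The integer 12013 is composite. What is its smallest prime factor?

12013 is odd.
Digit sum 7, not divisible by 3.
Ends in 3: not divisible by 5.
7: 12013 = 7·1716 + 1
11: 12013 = 11·1092 + 1
13: 12013 = 13·924 + 1
17: 12013 = 17·706 + 11
19: 12013 = 19·632 + 5
23: 12013 = 23·522 + 7
29: 12013 = 29·414 + 7
31: 12013 = 31·387 + 16
37: 12013 = 37·324 + 25
41: 12013 = 41·293

41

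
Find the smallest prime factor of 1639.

1639 is odd.
Digit sum 19, not divisible by 3.
Ends in 9: not divisible by 5.
7: 1639 = 7·234 + 1
11: 1639 = 11·149

11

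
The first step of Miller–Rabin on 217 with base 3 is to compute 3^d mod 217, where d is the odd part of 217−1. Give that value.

217 − 1 = 216 = 2^3 · 27, so d = 27.
3^1 ≡ 3 (mod 217)
3^2 ≡ 3^2 = 9 ≡ 9 (mod 217)
3^4 ≡ 9^2 = 81 ≡ 81 (mod 217)
3^8 ≡ 81^2 = 6561 ≡ 51 (mod 217)
3^16 ≡ 51^2 = 2601 ≡ 214 (mod 217)
27 = 16 + 8 + 2 + 1 in binary powers of 2.
So 3^27 ≡ 214 · 51 · 9 · 3 ≡ 209 (mod 217).
Squaring chain: 209 → 64 → 190; never reaches −1, so base 3 is a Miller–Rabin witness that 217 is composite.

209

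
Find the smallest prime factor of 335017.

335017 is odd.
Digit sum 19, not divisible by 3.
Ends in 7: not divisible by 5.
7: 335017 = 7·47859 + 4
11: 335017 = 11·30456 + 1
13: 335017 = 13·25770 + 7
17: 335017 = 17·19706 + 15
19: 335017 = 19·17632 + 9
23: 335017 = 23·14565 + 22
29: 335017 = 29·11552 + 9
31: 335017 = 31·10807

31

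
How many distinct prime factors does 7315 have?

7315 = 5 · 1463
1463 = 7 · 209
209 = 11 · 19
7315 = 5 · 7 · 11 · 19, which has 4 distinct prime factors.

4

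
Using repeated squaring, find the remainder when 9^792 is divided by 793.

508

9^1 ≡ 9 (mod 793)
9^2 ≡ 9^2 = 81 ≡ 81 (mod 793)
9^4 ≡ 81^2 = 6561 ≡ 217 (mod 793)
9^8 ≡ 217^2 = 47089 ≡ 302 (mod 793)
9^16 ≡ 302^2 = 91204 ≡ 9 (mod 793)
9^32 ≡ 9^2 = 81 ≡ 81 (mod 793)
9^64 ≡ 81^2 = 6561 ≡ 217 (mod 793)
9^128 ≡ 217^2 = 47089 ≡ 302 (mod 793)
9^256 ≡ 302^2 = 91204 ≡ 9 (mod 793)
9^512 ≡ 9^2 = 81 ≡ 81 (mod 793)
792 = 512 + 256 + 16 + 8 in binary powers of 2.
So 9^792 ≡ 81 · 9 · 9 · 302 ≡ 508 (mod 793).
Since 508 ≠ 1, base 9 is a Fermat witness: 793 is composite.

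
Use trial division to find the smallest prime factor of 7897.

7897 is odd.
Digit sum 31, not divisible by 3.
Ends in 7: not divisible by 5.
7: 7897 = 7·1128 + 1
11: 7897 = 11·717 + 10
13: 7897 = 13·607 + 6
17: 7897 = 17·464 + 9
19: 7897 = 19·415 + 12
23: 7897 = 23·343 + 8
29: 7897 = 29·272 + 9
31: 7897 = 31·254 + 23
37: 7897 = 37·213 + 16
41: 7897 = 41·192 + 25
43: 7897 = 43·183 + 28
47: 7897 = 47·168 + 1
53: 7897 = 53·149

53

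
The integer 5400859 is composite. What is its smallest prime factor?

5400859 is odd.
Digit sum 31, not divisible by 3.
Ends in 9: not divisible by 5.
7: 5400859 = 7·771551 + 2
11: 5400859 = 11·490987 + 2
13: 5400859 = 13·415450 + 9
17: 5400859 = 17·317697 + 10
19: 5400859 = 19·284255 + 14
23: 5400859 = 23·234819 + 22
29: 5400859 = 29·186236 + 15
31: 5400859 = 31·174221 + 8
37: 5400859 = 37·145969 + 6
41: 5400859 = 41·131728 + 11
43: 5400859 = 43·125601 + 16
47: 5400859 = 47·114911 + 42
53: 5400859 = 53·101903

53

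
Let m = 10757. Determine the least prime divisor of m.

10757 is odd.
Digit sum 20, not divisible by 3.
Ends in 7: not divisible by 5.
7: 10757 = 7·1536 + 5
11: 10757 = 11·977 + 10
13: 10757 = 13·827 + 6
17: 10757 = 17·632 + 13
19: 10757 = 19·566 + 3
23: 10757 = 23·467 + 16
29: 10757 = 29·370 + 27
31: 10757 = 31·347

31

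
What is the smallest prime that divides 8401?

8401 is odd.
Digit sum 13, not divisible by 3.
Ends in 1: not divisible by 5.
7: 8401 = 7·1200 + 1
11: 8401 = 11·763 + 8
13: 8401 = 13·646 + 3
17: 8401 = 17·494 + 3
19: 8401 = 19·442 + 3
23: 8401 = 23·365 + 6
29: 8401 = 29·289 + 20
31: 8401 = 31·271

31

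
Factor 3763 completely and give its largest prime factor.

71

3763 = 53 · 71
71 is prime.
So 3763 = 53 · 71; the largest prime factor is 71.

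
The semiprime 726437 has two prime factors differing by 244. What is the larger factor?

Since p = q + 244, we have 726437 = q(q + 244), so q² + 244q − 726437 = 0.
Discriminant: 244² + 4·726437 = 59536 + 2905748 = 2965284; √2965284 = 1722.
q = (−244 + 1722)/2 = 739, and p = q + 244 = 983.
Check: 739 · 983 = 726437.

983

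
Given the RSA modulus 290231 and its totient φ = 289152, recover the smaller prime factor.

503

φ(n) = (p−1)(q−1) = n − (p+q) + 1, so p + q = 290231 − 289152 + 1 = 1080.
p and q are the roots of t² − 1080t + 290231 = 0.
Discriminant: 1080² − 4·290231 = 1166400 − 1160924 = 5476; √5476 = 74.
q = (1080 − 74)/2 = 503, p = (1080 + 74)/2 = 577.
Check: 503 · 577 = 290231.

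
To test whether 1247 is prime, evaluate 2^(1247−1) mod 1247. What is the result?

173

2^1 ≡ 2 (mod 1247)
2^2 ≡ 2^2 = 4 ≡ 4 (mod 1247)
2^4 ≡ 4^2 = 16 ≡ 16 (mod 1247)
2^8 ≡ 16^2 = 256 ≡ 256 (mod 1247)
2^16 ≡ 256^2 = 65536 ≡ 692 (mod 1247)
2^32 ≡ 692^2 = 478864 ≡ 16 (mod 1247)
2^64 ≡ 16^2 = 256 ≡ 256 (mod 1247)
2^128 ≡ 256^2 = 65536 ≡ 692 (mod 1247)
2^256 ≡ 692^2 = 478864 ≡ 16 (mod 1247)
2^512 ≡ 16^2 = 256 ≡ 256 (mod 1247)
2^1024 ≡ 256^2 = 65536 ≡ 692 (mod 1247)
1246 = 1024 + 128 + 64 + 16 + 8 + 4 + 2 in binary powers of 2.
So 2^1246 ≡ 692 · 692 · 256 · 692 · 256 · 16 · 4 ≡ 173 (mod 1247).
Since 173 ≠ 1, base 2 is a Fermat witness: 1247 is composite.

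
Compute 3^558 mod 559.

391

3^1 ≡ 3 (mod 559)
3^2 ≡ 3^2 = 9 ≡ 9 (mod 559)
3^4 ≡ 9^2 = 81 ≡ 81 (mod 559)
3^8 ≡ 81^2 = 6561 ≡ 412 (mod 559)
3^16 ≡ 412^2 = 169744 ≡ 367 (mod 559)
3^32 ≡ 367^2 = 134689 ≡ 529 (mod 559)
3^64 ≡ 529^2 = 279841 ≡ 341 (mod 559)
3^128 ≡ 341^2 = 116281 ≡ 9 (mod 559)
3^256 ≡ 9^2 = 81 ≡ 81 (mod 559)
3^512 ≡ 81^2 = 6561 ≡ 412 (mod 559)
558 = 512 + 32 + 8 + 4 + 2 in binary powers of 2.
So 3^558 ≡ 412 · 529 · 412 · 81 · 9 ≡ 391 (mod 559).
Since 391 ≠ 1, base 3 is a Fermat witness: 559 is composite.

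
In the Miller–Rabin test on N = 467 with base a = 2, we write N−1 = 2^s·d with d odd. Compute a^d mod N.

467 − 1 = 466 = 2^1 · 233, so d = 233.
2^1 ≡ 2 (mod 467)
2^2 ≡ 2^2 = 4 ≡ 4 (mod 467)
2^4 ≡ 4^2 = 16 ≡ 16 (mod 467)
2^8 ≡ 16^2 = 256 ≡ 256 (mod 467)
2^16 ≡ 256^2 = 65536 ≡ 156 (mod 467)
2^32 ≡ 156^2 = 24336 ≡ 52 (mod 467)
2^64 ≡ 52^2 = 2704 ≡ 369 (mod 467)
2^128 ≡ 369^2 = 136161 ≡ 264 (mod 467)
233 = 128 + 64 + 32 + 8 + 1 in binary powers of 2.
So 2^233 ≡ 264 · 369 · 52 · 256 · 2 ≡ 466 (mod 467).
Since 2^d ≡ 466 (mod 467), base 2 does not prove 467 composite.

466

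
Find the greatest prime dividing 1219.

1219 = 23 · 53
53 is prime.
So 1219 = 23 · 53; the largest prime factor is 53.

53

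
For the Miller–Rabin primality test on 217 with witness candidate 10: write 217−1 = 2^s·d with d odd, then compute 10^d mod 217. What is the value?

217 − 1 = 216 = 2^3 · 27, so d = 27.
10^1 ≡ 10 (mod 217)
10^2 ≡ 10^2 = 100 ≡ 100 (mod 217)
10^4 ≡ 100^2 = 10000 ≡ 18 (mod 217)
10^8 ≡ 18^2 = 324 ≡ 107 (mod 217)
10^16 ≡ 107^2 = 11449 ≡ 165 (mod 217)
27 = 16 + 8 + 2 + 1 in binary powers of 2.
So 10^27 ≡ 165 · 107 · 100 · 10 ≡ 97 (mod 217).
Squaring chain: 97 → 78 → 8; never reaches −1, so base 10 is a Miller–Rabin witness that 217 is composite.

97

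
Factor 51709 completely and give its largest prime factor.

89

51709 = 7 · 7387
7387 = 83 · 89
89 is prime.
So 51709 = 7 · 83 · 89; the largest prime factor is 89.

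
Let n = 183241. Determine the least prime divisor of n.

183241 is odd.
Digit sum 19, not divisible by 3.
Ends in 1: not divisible by 5.
7: 183241 = 7·26177 + 2
11: 183241 = 11·16658 + 3
13: 183241 = 13·14095 + 6
17: 183241 = 17·10778 + 15
19: 183241 = 19·9644 + 5
23: 183241 = 23·7967

23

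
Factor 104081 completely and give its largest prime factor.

97

104081 = 29 · 3589
3589 = 37 · 97
97 is prime.
So 104081 = 29 · 37 · 97; the largest prime factor is 97.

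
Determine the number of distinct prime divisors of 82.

2

82 = 2 · 41
82 = 2 · 41, which has 2 distinct prime factors.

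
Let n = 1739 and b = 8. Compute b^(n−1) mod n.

8^1 ≡ 8 (mod 1739)
8^2 ≡ 8^2 = 64 ≡ 64 (mod 1739)
8^4 ≡ 64^2 = 4096 ≡ 618 (mod 1739)
8^8 ≡ 618^2 = 381924 ≡ 1083 (mod 1739)
8^16 ≡ 1083^2 = 1172889 ≡ 803 (mod 1739)
8^32 ≡ 803^2 = 644809 ≡ 1379 (mod 1739)
8^64 ≡ 1379^2 = 1901641 ≡ 914 (mod 1739)
8^128 ≡ 914^2 = 835396 ≡ 676 (mod 1739)
8^256 ≡ 676^2 = 456976 ≡ 1358 (mod 1739)
8^512 ≡ 1358^2 = 1844164 ≡ 824 (mod 1739)
8^1024 ≡ 824^2 = 678976 ≡ 766 (mod 1739)
1738 = 1024 + 512 + 128 + 64 + 8 + 2 in binary powers of 2.
So 8^1738 ≡ 766 · 824 · 676 · 914 · 1083 · 64 ≡ 159 (mod 1739).
Since 159 ≠ 1, base 8 is a Fermat witness: 1739 is composite.

159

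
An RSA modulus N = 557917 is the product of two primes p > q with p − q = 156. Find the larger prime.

829

Since p = q + 156, we have 557917 = q(q + 156), so q² + 156q − 557917 = 0.
Discriminant: 156² + 4·557917 = 24336 + 2231668 = 2256004; √2256004 = 1502.
q = (−156 + 1502)/2 = 673, and p = q + 156 = 829.
Check: 673 · 829 = 557917.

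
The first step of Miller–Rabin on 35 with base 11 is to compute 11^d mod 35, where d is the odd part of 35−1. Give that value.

35 − 1 = 34 = 2^1 · 17, so d = 17.
11^1 ≡ 11 (mod 35)
11^2 ≡ 11^2 = 121 ≡ 16 (mod 35)
11^4 ≡ 16^2 = 256 ≡ 11 (mod 35)
11^8 ≡ 11^2 = 121 ≡ 16 (mod 35)
11^16 ≡ 16^2 = 256 ≡ 11 (mod 35)
17 = 16 + 1 in binary powers of 2.
So 11^17 ≡ 11 · 11 ≡ 16 (mod 35).
Squaring chain: 16; never reaches −1, so base 11 is a Miller–Rabin witness that 35 is composite.

16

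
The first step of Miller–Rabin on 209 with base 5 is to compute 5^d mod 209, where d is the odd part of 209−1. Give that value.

169

209 − 1 = 208 = 2^4 · 13, so d = 13.
5^1 ≡ 5 (mod 209)
5^2 ≡ 5^2 = 25 ≡ 25 (mod 209)
5^4 ≡ 25^2 = 625 ≡ 207 (mod 209)
5^8 ≡ 207^2 = 42849 ≡ 4 (mod 209)
13 = 8 + 4 + 1 in binary powers of 2.
So 5^13 ≡ 4 · 207 · 5 ≡ 169 (mod 209).
Squaring chain: 169 → 137 → 168 → 9; never reaches −1, so base 5 is a Miller–Rabin witness that 209 is composite.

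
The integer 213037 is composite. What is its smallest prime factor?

213037 is odd.
Digit sum 16, not divisible by 3.
Ends in 7: not divisible by 5.
7: 213037 = 7·30433 + 6
11: 213037 = 11·19367

11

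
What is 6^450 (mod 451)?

155

6^1 ≡ 6 (mod 451)
6^2 ≡ 6^2 = 36 ≡ 36 (mod 451)
6^4 ≡ 36^2 = 1296 ≡ 394 (mod 451)
6^8 ≡ 394^2 = 155236 ≡ 92 (mod 451)
6^16 ≡ 92^2 = 8464 ≡ 346 (mod 451)
6^32 ≡ 346^2 = 119716 ≡ 201 (mod 451)
6^64 ≡ 201^2 = 40401 ≡ 262 (mod 451)
6^128 ≡ 262^2 = 68644 ≡ 92 (mod 451)
6^256 ≡ 92^2 = 8464 ≡ 346 (mod 451)
450 = 256 + 128 + 64 + 2 in binary powers of 2.
So 6^450 ≡ 346 · 92 · 262 · 36 ≡ 155 (mod 451).
Since 155 ≠ 1, base 6 is a Fermat witness: 451 is composite.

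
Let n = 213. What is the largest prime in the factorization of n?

71

213 = 3 · 71
71 is prime.
So 213 = 3 · 71; the largest prime factor is 71.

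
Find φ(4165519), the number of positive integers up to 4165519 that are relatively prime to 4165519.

Factor: 4165519 = 113 · 191 · 193.
φ(4165519) = (113−1) · (191−1) · (193−1) = 112 · 190 · 192 = 4085760.

4085760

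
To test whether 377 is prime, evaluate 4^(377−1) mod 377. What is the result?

165

4^1 ≡ 4 (mod 377)
4^2 ≡ 4^2 = 16 ≡ 16 (mod 377)
4^4 ≡ 16^2 = 256 ≡ 256 (mod 377)
4^8 ≡ 256^2 = 65536 ≡ 315 (mod 377)
4^16 ≡ 315^2 = 99225 ≡ 74 (mod 377)
4^32 ≡ 74^2 = 5476 ≡ 198 (mod 377)
4^64 ≡ 198^2 = 39204 ≡ 373 (mod 377)
4^128 ≡ 373^2 = 139129 ≡ 16 (mod 377)
4^256 ≡ 16^2 = 256 ≡ 256 (mod 377)
376 = 256 + 64 + 32 + 16 + 8 in binary powers of 2.
So 4^376 ≡ 256 · 373 · 198 · 74 · 315 ≡ 165 (mod 377).
Since 165 ≠ 1, base 4 is a Fermat witness: 377 is composite.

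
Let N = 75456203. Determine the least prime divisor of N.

97

75456203 is odd.
Digit sum 32, not divisible by 3.
Ends in 3: not divisible by 5.
7: 75456203 = 7·10779457 + 4
11: 75456203 = 11·6859654 + 9
13: 75456203 = 13·5804323 + 4
17: 75456203 = 17·4438600 + 3
19: 75456203 = 19·3971379 + 2
23: 75456203 = 23·3280704 + 11
29: 75456203 = 29·2601938 + 1
31: 75456203 = 31·2434071 + 2
37: 75456203 = 37·2039356 + 31
41: 75456203 = 41·1840395 + 8
43: 75456203 = 43·1754795 + 18
47: 75456203 = 47·1605451 + 6
53: 75456203 = 53·1423701 + 50
59: 75456203 = 59·1278918 + 41
61: 75456203 = 61·1236986 + 57
67: 75456203 = 67·1126211 + 66
71: 75456203 = 71·1062763 + 30
73: 75456203 = 73·1033646 + 45
79: 75456203 = 79·955141 + 64
83: 75456203 = 83·909110 + 73
89: 75456203 = 89·847822 + 45
97: 75456203 = 97·777899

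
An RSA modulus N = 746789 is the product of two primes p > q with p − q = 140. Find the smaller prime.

797

Since p = q + 140, we have 746789 = q(q + 140), so q² + 140q − 746789 = 0.
Discriminant: 140² + 4·746789 = 19600 + 2987156 = 3006756; √3006756 = 1734.
q = (−140 + 1734)/2 = 797, and p = q + 140 = 937.
Check: 797 · 937 = 746789.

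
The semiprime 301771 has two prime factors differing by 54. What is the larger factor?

577

Since p = q + 54, we have 301771 = q(q + 54), so q² + 54q − 301771 = 0.
Discriminant: 54² + 4·301771 = 2916 + 1207084 = 1210000; √1210000 = 1100.
q = (−54 + 1100)/2 = 523, and p = q + 54 = 577.
Check: 523 · 577 = 301771.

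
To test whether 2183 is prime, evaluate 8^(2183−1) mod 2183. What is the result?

8^1 ≡ 8 (mod 2183)
8^2 ≡ 8^2 = 64 ≡ 64 (mod 2183)
8^4 ≡ 64^2 = 4096 ≡ 1913 (mod 2183)
8^8 ≡ 1913^2 = 3659569 ≡ 861 (mod 2183)
8^16 ≡ 861^2 = 741321 ≡ 1284 (mod 2183)
8^32 ≡ 1284^2 = 1648656 ≡ 491 (mod 2183)
8^64 ≡ 491^2 = 241081 ≡ 951 (mod 2183)
8^128 ≡ 951^2 = 904401 ≡ 639 (mod 2183)
8^256 ≡ 639^2 = 408321 ≡ 100 (mod 2183)
8^512 ≡ 100^2 = 10000 ≡ 1268 (mod 2183)
8^1024 ≡ 1268^2 = 1607824 ≡ 1136 (mod 2183)
8^2048 ≡ 1136^2 = 1290496 ≡ 343 (mod 2183)
2182 = 2048 + 128 + 4 + 2 in binary powers of 2.
So 8^2182 ≡ 343 · 639 · 1913 · 64 ≡ 2009 (mod 2183).
Since 2009 ≠ 1, base 8 is a Fermat witness: 2183 is composite.

2009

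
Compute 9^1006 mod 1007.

9^1 ≡ 9 (mod 1007)
9^2 ≡ 9^2 = 81 ≡ 81 (mod 1007)
9^4 ≡ 81^2 = 6561 ≡ 519 (mod 1007)
9^8 ≡ 519^2 = 269361 ≡ 492 (mod 1007)
9^16 ≡ 492^2 = 242064 ≡ 384 (mod 1007)
9^32 ≡ 384^2 = 147456 ≡ 434 (mod 1007)
9^64 ≡ 434^2 = 188356 ≡ 47 (mod 1007)
9^128 ≡ 47^2 = 2209 ≡ 195 (mod 1007)
9^256 ≡ 195^2 = 38025 ≡ 766 (mod 1007)
9^512 ≡ 766^2 = 586756 ≡ 682 (mod 1007)
1006 = 512 + 256 + 128 + 64 + 32 + 8 + 4 + 2 in binary powers of 2.
So 9^1006 ≡ 682 · 766 · 195 · 47 · 434 · 492 · 519 · 81 ≡ 99 (mod 1007).
Since 99 ≠ 1, base 9 is a Fermat witness: 1007 is composite.

99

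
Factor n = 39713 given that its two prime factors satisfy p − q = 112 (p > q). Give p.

263

Since p = q + 112, we have 39713 = q(q + 112), so q² + 112q − 39713 = 0.
Discriminant: 112² + 4·39713 = 12544 + 158852 = 171396; √171396 = 414.
q = (−112 + 414)/2 = 151, and p = q + 112 = 263.
Check: 151 · 263 = 39713.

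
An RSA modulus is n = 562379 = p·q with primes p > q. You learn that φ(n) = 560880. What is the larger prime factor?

761

φ(n) = (p−1)(q−1) = n − (p+q) + 1, so p + q = 562379 − 560880 + 1 = 1500.
p and q are the roots of t² − 1500t + 562379 = 0.
Discriminant: 1500² − 4·562379 = 2250000 − 2249516 = 484; √484 = 22.
q = (1500 − 22)/2 = 739, p = (1500 + 22)/2 = 761.
Check: 739 · 761 = 562379.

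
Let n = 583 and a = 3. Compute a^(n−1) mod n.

537

3^1 ≡ 3 (mod 583)
3^2 ≡ 3^2 = 9 ≡ 9 (mod 583)
3^4 ≡ 9^2 = 81 ≡ 81 (mod 583)
3^8 ≡ 81^2 = 6561 ≡ 148 (mod 583)
3^16 ≡ 148^2 = 21904 ≡ 333 (mod 583)
3^32 ≡ 333^2 = 110889 ≡ 119 (mod 583)
3^64 ≡ 119^2 = 14161 ≡ 169 (mod 583)
3^128 ≡ 169^2 = 28561 ≡ 577 (mod 583)
3^256 ≡ 577^2 = 332929 ≡ 36 (mod 583)
3^512 ≡ 36^2 = 1296 ≡ 130 (mod 583)
582 = 512 + 64 + 4 + 2 in binary powers of 2.
So 3^582 ≡ 130 · 169 · 81 · 9 ≡ 537 (mod 583).
Since 537 ≠ 1, base 3 is a Fermat witness: 583 is composite.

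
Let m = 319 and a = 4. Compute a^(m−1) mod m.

284

4^1 ≡ 4 (mod 319)
4^2 ≡ 4^2 = 16 ≡ 16 (mod 319)
4^4 ≡ 16^2 = 256 ≡ 256 (mod 319)
4^8 ≡ 256^2 = 65536 ≡ 141 (mod 319)
4^16 ≡ 141^2 = 19881 ≡ 103 (mod 319)
4^32 ≡ 103^2 = 10609 ≡ 82 (mod 319)
4^64 ≡ 82^2 = 6724 ≡ 25 (mod 319)
4^128 ≡ 25^2 = 625 ≡ 306 (mod 319)
4^256 ≡ 306^2 = 93636 ≡ 169 (mod 319)
318 = 256 + 32 + 16 + 8 + 4 + 2 in binary powers of 2.
So 4^318 ≡ 169 · 82 · 103 · 141 · 256 · 16 ≡ 284 (mod 319).
Since 284 ≠ 1, base 4 is a Fermat witness: 319 is composite.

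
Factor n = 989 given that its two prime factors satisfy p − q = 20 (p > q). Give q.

23

Since p = q + 20, we have 989 = q(q + 20), so q² + 20q − 989 = 0.
Discriminant: 20² + 4·989 = 400 + 3956 = 4356; √4356 = 66.
q = (−20 + 66)/2 = 23, and p = q + 20 = 43.
Check: 23 · 43 = 989.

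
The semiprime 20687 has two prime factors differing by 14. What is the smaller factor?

Since p = q + 14, we have 20687 = q(q + 14), so q² + 14q − 20687 = 0.
Discriminant: 14² + 4·20687 = 196 + 82748 = 82944; √82944 = 288.
q = (−14 + 288)/2 = 137, and p = q + 14 = 151.
Check: 137 · 151 = 20687.

137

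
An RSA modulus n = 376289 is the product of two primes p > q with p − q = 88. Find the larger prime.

659

Since p = q + 88, we have 376289 = q(q + 88), so q² + 88q − 376289 = 0.
Discriminant: 88² + 4·376289 = 7744 + 1505156 = 1512900; √1512900 = 1230.
q = (−88 + 1230)/2 = 571, and p = q + 88 = 659.
Check: 571 · 659 = 376289.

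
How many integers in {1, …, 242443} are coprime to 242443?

Factor: 242443 = 23 · 83 · 127.
φ(242443) = (23−1) · (83−1) · (127−1) = 22 · 82 · 126 = 227304.

227304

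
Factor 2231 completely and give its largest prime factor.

97

2231 = 23 · 97
97 is prime.
So 2231 = 23 · 97; the largest prime factor is 97.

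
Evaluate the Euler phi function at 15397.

15136

Factor: 15397 = 89 · 173.
φ(15397) = (89−1) · (173−1) = 88 · 172 = 15136.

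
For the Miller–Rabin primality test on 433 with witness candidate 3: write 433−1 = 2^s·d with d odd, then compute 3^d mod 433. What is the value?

433 − 1 = 432 = 2^4 · 27, so d = 27.
3^1 ≡ 3 (mod 433)
3^2 ≡ 3^2 = 9 ≡ 9 (mod 433)
3^4 ≡ 9^2 = 81 ≡ 81 (mod 433)
3^8 ≡ 81^2 = 6561 ≡ 66 (mod 433)
3^16 ≡ 66^2 = 4356 ≡ 26 (mod 433)
27 = 16 + 8 + 2 + 1 in binary powers of 2.
So 3^27 ≡ 26 · 66 · 9 · 3 ≡ 1 (mod 433).
Since 3^d ≡ 1 (mod 433), base 3 does not prove 433 composite.

1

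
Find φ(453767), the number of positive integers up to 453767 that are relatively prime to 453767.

427680

Factor: 453767 = 23 · 109 · 181.
φ(453767) = (23−1) · (109−1) · (181−1) = 22 · 108 · 180 = 427680.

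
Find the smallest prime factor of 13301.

13301 is odd.
Digit sum 8, not divisible by 3.
Ends in 1: not divisible by 5.
7: 13301 = 7·1900 + 1
11: 13301 = 11·1209 + 2
13: 13301 = 13·1023 + 2
17: 13301 = 17·782 + 7
19: 13301 = 19·700 + 1
23: 13301 = 23·578 + 7
29: 13301 = 29·458 + 19
31: 13301 = 31·429 + 2
37: 13301 = 37·359 + 18
41: 13301 = 41·324 + 17
43: 13301 = 43·309 + 14
47: 13301 = 47·283

47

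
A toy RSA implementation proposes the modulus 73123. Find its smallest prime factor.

83

73123 is odd.
Digit sum 16, not divisible by 3.
Ends in 3: not divisible by 5.
7: 73123 = 7·10446 + 1
11: 73123 = 11·6647 + 6
13: 73123 = 13·5624 + 11
17: 73123 = 17·4301 + 6
19: 73123 = 19·3848 + 11
23: 73123 = 23·3179 + 6
29: 73123 = 29·2521 + 14
31: 73123 = 31·2358 + 25
37: 73123 = 37·1976 + 11
41: 73123 = 41·1783 + 20
43: 73123 = 43·1700 + 23
47: 73123 = 47·1555 + 38
53: 73123 = 53·1379 + 36
59: 73123 = 59·1239 + 22
61: 73123 = 61·1198 + 45
67: 73123 = 67·1091 + 26
71: 73123 = 71·1029 + 64
73: 73123 = 73·1001 + 50
79: 73123 = 79·925 + 48
83: 73123 = 83·881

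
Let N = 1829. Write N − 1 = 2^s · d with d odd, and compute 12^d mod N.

1829 − 1 = 1828 = 2^2 · 457, so d = 457.
12^1 ≡ 12 (mod 1829)
12^2 ≡ 12^2 = 144 ≡ 144 (mod 1829)
12^4 ≡ 144^2 = 20736 ≡ 617 (mod 1829)
12^8 ≡ 617^2 = 380689 ≡ 257 (mod 1829)
12^16 ≡ 257^2 = 66049 ≡ 205 (mod 1829)
12^32 ≡ 205^2 = 42025 ≡ 1787 (mod 1829)
12^64 ≡ 1787^2 = 3193369 ≡ 1764 (mod 1829)
12^128 ≡ 1764^2 = 3111696 ≡ 567 (mod 1829)
12^256 ≡ 567^2 = 321489 ≡ 1414 (mod 1829)
457 = 256 + 128 + 64 + 8 + 1 in binary powers of 2.
So 12^457 ≡ 1414 · 567 · 1764 · 257 · 12 ≡ 1543 (mod 1829).
Squaring chain: 1543 → 1320; never reaches −1, so base 12 is a Miller–Rabin witness that 1829 is composite.

1543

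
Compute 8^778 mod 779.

353

8^1 ≡ 8 (mod 779)
8^2 ≡ 8^2 = 64 ≡ 64 (mod 779)
8^4 ≡ 64^2 = 4096 ≡ 201 (mod 779)
8^8 ≡ 201^2 = 40401 ≡ 672 (mod 779)
8^16 ≡ 672^2 = 451584 ≡ 543 (mod 779)
8^32 ≡ 543^2 = 294849 ≡ 387 (mod 779)
8^64 ≡ 387^2 = 149769 ≡ 201 (mod 779)
8^128 ≡ 201^2 = 40401 ≡ 672 (mod 779)
8^256 ≡ 672^2 = 451584 ≡ 543 (mod 779)
8^512 ≡ 543^2 = 294849 ≡ 387 (mod 779)
778 = 512 + 256 + 8 + 2 in binary powers of 2.
So 8^778 ≡ 387 · 543 · 672 · 64 ≡ 353 (mod 779).
Since 353 ≠ 1, base 8 is a Fermat witness: 779 is composite.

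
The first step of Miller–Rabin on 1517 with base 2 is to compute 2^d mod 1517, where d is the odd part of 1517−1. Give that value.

923

1517 − 1 = 1516 = 2^2 · 379, so d = 379.
2^1 ≡ 2 (mod 1517)
2^2 ≡ 2^2 = 4 ≡ 4 (mod 1517)
2^4 ≡ 4^2 = 16 ≡ 16 (mod 1517)
2^8 ≡ 16^2 = 256 ≡ 256 (mod 1517)
2^16 ≡ 256^2 = 65536 ≡ 305 (mod 1517)
2^32 ≡ 305^2 = 93025 ≡ 488 (mod 1517)
2^64 ≡ 488^2 = 238144 ≡ 1492 (mod 1517)
2^128 ≡ 1492^2 = 2226064 ≡ 625 (mod 1517)
2^256 ≡ 625^2 = 390625 ≡ 756 (mod 1517)
379 = 256 + 64 + 32 + 16 + 8 + 2 + 1 in binary powers of 2.
So 2^379 ≡ 756 · 1492 · 488 · 305 · 256 · 4 · 2 ≡ 923 (mod 1517).
Squaring chain: 923 → 892; never reaches −1, so base 2 is a Miller–Rabin witness that 1517 is composite.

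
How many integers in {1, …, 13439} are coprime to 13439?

Factor: 13439 = 89 · 151.
φ(13439) = (89−1) · (151−1) = 88 · 150 = 13200.

13200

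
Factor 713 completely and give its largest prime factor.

713 = 23 · 31
31 is prime.
So 713 = 23 · 31; the largest prime factor is 31.

31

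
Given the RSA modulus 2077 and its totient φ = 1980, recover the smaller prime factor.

31

φ(n) = (p−1)(q−1) = n − (p+q) + 1, so p + q = 2077 − 1980 + 1 = 98.
p and q are the roots of t² − 98t + 2077 = 0.
Discriminant: 98² − 4·2077 = 9604 − 8308 = 1296; √1296 = 36.
q = (98 − 36)/2 = 31, p = (98 + 36)/2 = 67.
Check: 31 · 67 = 2077.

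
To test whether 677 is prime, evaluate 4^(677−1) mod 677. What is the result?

4^1 ≡ 4 (mod 677)
4^2 ≡ 4^2 = 16 ≡ 16 (mod 677)
4^4 ≡ 16^2 = 256 ≡ 256 (mod 677)
4^8 ≡ 256^2 = 65536 ≡ 544 (mod 677)
4^16 ≡ 544^2 = 295936 ≡ 87 (mod 677)
4^32 ≡ 87^2 = 7569 ≡ 122 (mod 677)
4^64 ≡ 122^2 = 14884 ≡ 667 (mod 677)
4^128 ≡ 667^2 = 444889 ≡ 100 (mod 677)
4^256 ≡ 100^2 = 10000 ≡ 522 (mod 677)
4^512 ≡ 522^2 = 272484 ≡ 330 (mod 677)
676 = 512 + 128 + 32 + 4 in binary powers of 2.
So 4^676 ≡ 330 · 100 · 122 · 256 ≡ 1 (mod 677).
Since the result is 1, base 4 gives no evidence that 677 is composite.

1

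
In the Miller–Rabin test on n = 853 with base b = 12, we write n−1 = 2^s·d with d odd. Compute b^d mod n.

853 − 1 = 852 = 2^2 · 213, so d = 213.
12^1 ≡ 12 (mod 853)
12^2 ≡ 12^2 = 144 ≡ 144 (mod 853)
12^4 ≡ 144^2 = 20736 ≡ 264 (mod 853)
12^8 ≡ 264^2 = 69696 ≡ 603 (mod 853)
12^16 ≡ 603^2 = 363609 ≡ 231 (mod 853)
12^32 ≡ 231^2 = 53361 ≡ 475 (mod 853)
12^64 ≡ 475^2 = 225625 ≡ 433 (mod 853)
12^128 ≡ 433^2 = 187489 ≡ 682 (mod 853)
213 = 128 + 64 + 16 + 4 + 1 in binary powers of 2.
So 12^213 ≡ 682 · 433 · 231 · 264 · 12 ≡ 1 (mod 853).
Since 12^d ≡ 1 (mod 853), base 12 does not prove 853 composite.

1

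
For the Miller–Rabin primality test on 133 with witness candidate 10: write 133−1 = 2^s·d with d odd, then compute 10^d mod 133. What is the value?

133 − 1 = 132 = 2^2 · 33, so d = 33.
10^1 ≡ 10 (mod 133)
10^2 ≡ 10^2 = 100 ≡ 100 (mod 133)
10^4 ≡ 100^2 = 10000 ≡ 25 (mod 133)
10^8 ≡ 25^2 = 625 ≡ 93 (mod 133)
10^16 ≡ 93^2 = 8649 ≡ 4 (mod 133)
10^32 ≡ 4^2 = 16 ≡ 16 (mod 133)
33 = 32 + 1 in binary powers of 2.
So 10^33 ≡ 16 · 10 ≡ 27 (mod 133).
Squaring chain: 27 → 64; never reaches −1, so base 10 is a Miller–Rabin witness that 133 is composite.

27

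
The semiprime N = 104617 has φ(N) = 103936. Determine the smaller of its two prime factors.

φ(n) = (p−1)(q−1) = n − (p+q) + 1, so p + q = 104617 − 103936 + 1 = 682.
p and q are the roots of t² − 682t + 104617 = 0.
Discriminant: 682² − 4·104617 = 465124 − 418468 = 46656; √46656 = 216.
q = (682 − 216)/2 = 233, p = (682 + 216)/2 = 449.
Check: 233 · 449 = 104617.

233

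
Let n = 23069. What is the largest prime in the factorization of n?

23069 = 17 · 1357
1357 = 23 · 59
59 is prime.
So 23069 = 17 · 23 · 59; the largest prime factor is 59.

59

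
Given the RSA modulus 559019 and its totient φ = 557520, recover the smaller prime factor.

φ(n) = (p−1)(q−1) = n − (p+q) + 1, so p + q = 559019 − 557520 + 1 = 1500.
p and q are the roots of t² − 1500t + 559019 = 0.
Discriminant: 1500² − 4·559019 = 2250000 − 2236076 = 13924; √13924 = 118.
q = (1500 − 118)/2 = 691, p = (1500 + 118)/2 = 809.
Check: 691 · 809 = 559019.

691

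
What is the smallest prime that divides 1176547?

1176547 is odd.
Digit sum 31, not divisible by 3.
Ends in 7: not divisible by 5.
7: 1176547 = 7·168078 + 1
11: 1176547 = 11·106958 + 9
13: 1176547 = 13·90503 + 8
17: 1176547 = 17·69208 + 11
19: 1176547 = 19·61923 + 10
23: 1176547 = 23·51154 + 5
29: 1176547 = 29·40570 + 17
31: 1176547 = 31·37953 + 4
37: 1176547 = 37·31798 + 21
41: 1176547 = 41·28696 + 11
43: 1176547 = 43·27361 + 24
47: 1176547 = 47·25032 + 43
53: 1176547 = 53·22199

53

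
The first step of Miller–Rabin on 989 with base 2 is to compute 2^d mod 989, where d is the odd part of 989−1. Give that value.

989 − 1 = 988 = 2^2 · 247, so d = 247.
2^1 ≡ 2 (mod 989)
2^2 ≡ 2^2 = 4 ≡ 4 (mod 989)
2^4 ≡ 4^2 = 16 ≡ 16 (mod 989)
2^8 ≡ 16^2 = 256 ≡ 256 (mod 989)
2^16 ≡ 256^2 = 65536 ≡ 262 (mod 989)
2^32 ≡ 262^2 = 68644 ≡ 403 (mod 989)
2^64 ≡ 403^2 = 162409 ≡ 213 (mod 989)
2^128 ≡ 213^2 = 45369 ≡ 864 (mod 989)
247 = 128 + 64 + 32 + 16 + 4 + 2 + 1 in binary powers of 2.
So 2^247 ≡ 864 · 213 · 403 · 262 · 16 · 4 · 2 ≡ 469 (mod 989).
Squaring chain: 469 → 403; never reaches −1, so base 2 is a Miller–Rabin witness that 989 is composite.

469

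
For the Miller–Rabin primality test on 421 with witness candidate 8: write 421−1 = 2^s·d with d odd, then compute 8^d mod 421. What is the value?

421 − 1 = 420 = 2^2 · 105, so d = 105.
8^1 ≡ 8 (mod 421)
8^2 ≡ 8^2 = 64 ≡ 64 (mod 421)
8^4 ≡ 64^2 = 4096 ≡ 307 (mod 421)
8^8 ≡ 307^2 = 94249 ≡ 366 (mod 421)
8^16 ≡ 366^2 = 133956 ≡ 78 (mod 421)
8^32 ≡ 78^2 = 6084 ≡ 190 (mod 421)
8^64 ≡ 190^2 = 36100 ≡ 315 (mod 421)
105 = 64 + 32 + 8 + 1 in binary powers of 2.
So 8^105 ≡ 315 · 190 · 366 · 8 ≡ 392 (mod 421).
Squaring chain: 392 → 420; reaches −1, so base 8 does not prove 421 composite.

392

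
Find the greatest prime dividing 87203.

97

87203 = 29 · 3007
3007 = 31 · 97
97 is prime.
So 87203 = 29 · 31 · 97; the largest prime factor is 97.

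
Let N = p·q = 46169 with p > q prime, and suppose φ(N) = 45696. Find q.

φ(n) = (p−1)(q−1) = n − (p+q) + 1, so p + q = 46169 − 45696 + 1 = 474.
p and q are the roots of t² − 474t + 46169 = 0.
Discriminant: 474² − 4·46169 = 224676 − 184676 = 40000; √40000 = 200.
q = (474 − 200)/2 = 137, p = (474 + 200)/2 = 337.
Check: 137 · 337 = 46169.

137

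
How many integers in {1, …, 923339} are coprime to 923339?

Factor: 923339 = 43 · 109 · 197.
φ(923339) = (43−1) · (109−1) · (197−1) = 42 · 108 · 196 = 889056.

889056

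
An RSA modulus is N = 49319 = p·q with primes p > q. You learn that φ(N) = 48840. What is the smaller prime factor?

149

φ(n) = (p−1)(q−1) = n − (p+q) + 1, so p + q = 49319 − 48840 + 1 = 480.
p and q are the roots of t² − 480t + 49319 = 0.
Discriminant: 480² − 4·49319 = 230400 − 197276 = 33124; √33124 = 182.
q = (480 − 182)/2 = 149, p = (480 + 182)/2 = 331.
Check: 149 · 331 = 49319.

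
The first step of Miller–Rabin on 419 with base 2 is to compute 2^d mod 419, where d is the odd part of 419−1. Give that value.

419 − 1 = 418 = 2^1 · 209, so d = 209.
2^1 ≡ 2 (mod 419)
2^2 ≡ 2^2 = 4 ≡ 4 (mod 419)
2^4 ≡ 4^2 = 16 ≡ 16 (mod 419)
2^8 ≡ 16^2 = 256 ≡ 256 (mod 419)
2^16 ≡ 256^2 = 65536 ≡ 172 (mod 419)
2^32 ≡ 172^2 = 29584 ≡ 254 (mod 419)
2^64 ≡ 254^2 = 64516 ≡ 409 (mod 419)
2^128 ≡ 409^2 = 167281 ≡ 100 (mod 419)
209 = 128 + 64 + 16 + 1 in binary powers of 2.
So 2^209 ≡ 100 · 409 · 172 · 2 ≡ 418 (mod 419).
Since 2^d ≡ 418 (mod 419), base 2 does not prove 419 composite.

418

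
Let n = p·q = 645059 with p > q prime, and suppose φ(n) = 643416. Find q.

φ(n) = (p−1)(q−1) = n − (p+q) + 1, so p + q = 645059 − 643416 + 1 = 1644.
p and q are the roots of t² − 1644t + 645059 = 0.
Discriminant: 1644² − 4·645059 = 2702736 − 2580236 = 122500; √122500 = 350.
q = (1644 − 350)/2 = 647, p = (1644 + 350)/2 = 997.
Check: 647 · 997 = 645059.

647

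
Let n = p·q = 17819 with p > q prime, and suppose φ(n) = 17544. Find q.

φ(n) = (p−1)(q−1) = n − (p+q) + 1, so p + q = 17819 − 17544 + 1 = 276.
p and q are the roots of t² − 276t + 17819 = 0.
Discriminant: 276² − 4·17819 = 76176 − 71276 = 4900; √4900 = 70.
q = (276 − 70)/2 = 103, p = (276 + 70)/2 = 173.
Check: 103 · 173 = 17819.

103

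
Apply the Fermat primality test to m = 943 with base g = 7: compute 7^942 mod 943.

156

7^1 ≡ 7 (mod 943)
7^2 ≡ 7^2 = 49 ≡ 49 (mod 943)
7^4 ≡ 49^2 = 2401 ≡ 515 (mod 943)
7^8 ≡ 515^2 = 265225 ≡ 242 (mod 943)
7^16 ≡ 242^2 = 58564 ≡ 98 (mod 943)
7^32 ≡ 98^2 = 9604 ≡ 174 (mod 943)
7^64 ≡ 174^2 = 30276 ≡ 100 (mod 943)
7^128 ≡ 100^2 = 10000 ≡ 570 (mod 943)
7^256 ≡ 570^2 = 324900 ≡ 508 (mod 943)
7^512 ≡ 508^2 = 258064 ≡ 625 (mod 943)
942 = 512 + 256 + 128 + 32 + 8 + 4 + 2 in binary powers of 2.
So 7^942 ≡ 625 · 508 · 570 · 174 · 242 · 515 · 49 ≡ 156 (mod 943).
Since 156 ≠ 1, base 7 is a Fermat witness: 943 is composite.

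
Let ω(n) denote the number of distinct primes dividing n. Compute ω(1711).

1711 = 29 · 59
1711 = 29 · 59, which has 2 distinct prime factors.

2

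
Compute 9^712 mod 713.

289

9^1 ≡ 9 (mod 713)
9^2 ≡ 9^2 = 81 ≡ 81 (mod 713)
9^4 ≡ 81^2 = 6561 ≡ 144 (mod 713)
9^8 ≡ 144^2 = 20736 ≡ 59 (mod 713)
9^16 ≡ 59^2 = 3481 ≡ 629 (mod 713)
9^32 ≡ 629^2 = 395641 ≡ 639 (mod 713)
9^64 ≡ 639^2 = 408321 ≡ 485 (mod 713)
9^128 ≡ 485^2 = 235225 ≡ 648 (mod 713)
9^256 ≡ 648^2 = 419904 ≡ 660 (mod 713)
9^512 ≡ 660^2 = 435600 ≡ 670 (mod 713)
712 = 512 + 128 + 64 + 8 in binary powers of 2.
So 9^712 ≡ 670 · 648 · 485 · 59 ≡ 289 (mod 713).
Since 289 ≠ 1, base 9 is a Fermat witness: 713 is composite.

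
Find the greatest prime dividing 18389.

18389 = 7 · 2627
2627 = 37 · 71
71 is prime.
So 18389 = 7 · 37 · 71; the largest prime factor is 71.

71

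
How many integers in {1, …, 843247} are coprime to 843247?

Factor: 843247 = 41 · 131 · 157.
φ(843247) = (41−1) · (131−1) · (157−1) = 40 · 130 · 156 = 811200.

811200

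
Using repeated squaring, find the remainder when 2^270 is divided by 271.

1

2^1 ≡ 2 (mod 271)
2^2 ≡ 2^2 = 4 ≡ 4 (mod 271)
2^4 ≡ 4^2 = 16 ≡ 16 (mod 271)
2^8 ≡ 16^2 = 256 ≡ 256 (mod 271)
2^16 ≡ 256^2 = 65536 ≡ 225 (mod 271)
2^32 ≡ 225^2 = 50625 ≡ 219 (mod 271)
2^64 ≡ 219^2 = 47961 ≡ 265 (mod 271)
2^128 ≡ 265^2 = 70225 ≡ 36 (mod 271)
2^256 ≡ 36^2 = 1296 ≡ 212 (mod 271)
270 = 256 + 8 + 4 + 2 in binary powers of 2.
So 2^270 ≡ 212 · 256 · 16 · 4 ≡ 1 (mod 271).
Since the result is 1, base 2 gives no evidence that 271 is composite.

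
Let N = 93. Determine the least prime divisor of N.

3

93 is odd.
Digit sum 12, divisible by 3.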